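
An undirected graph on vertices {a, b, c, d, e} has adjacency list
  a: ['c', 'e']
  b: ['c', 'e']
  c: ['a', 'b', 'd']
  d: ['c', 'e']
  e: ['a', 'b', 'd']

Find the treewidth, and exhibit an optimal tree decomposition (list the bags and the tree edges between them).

Treewidth 2.
One optimal decomposition is:
Bags: B1 = {a, c, e}  B2 = {c, d, e}  B3 = {b, c, e}
Tree: B1–B2, B2–B3

Every bag has size at most 3, so the width is 3 − 1 = 2 and tw(G) ≤ 2. Since a–e–d–c–a is a cycle in G, G is not acyclic. Forests are exactly the graphs of treewidth ≤ 1, so tw(G) ≥ 2. Therefore the treewidth is 2.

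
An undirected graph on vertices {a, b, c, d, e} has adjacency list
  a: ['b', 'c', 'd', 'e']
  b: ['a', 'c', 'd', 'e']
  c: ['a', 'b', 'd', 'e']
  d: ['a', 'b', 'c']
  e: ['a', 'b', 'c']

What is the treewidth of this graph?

A width-3 tree decomposition is:
Bags: B1 = {a, b, c, e}  B2 = {a, b, c, d}
Tree: B1–B2
The largest bag has 4 vertices, giving width 3; this decomposition certifies tw(G) ≤ 3. Conversely, {a, b, c, d} is a clique of size 4, and the vertices of any clique must share a bag in every tree decomposition; so some bag has ≥ 4 vertices and tw(G) ≥ 3. The upper and lower bounds meet at 3, so that is the treewidth.

3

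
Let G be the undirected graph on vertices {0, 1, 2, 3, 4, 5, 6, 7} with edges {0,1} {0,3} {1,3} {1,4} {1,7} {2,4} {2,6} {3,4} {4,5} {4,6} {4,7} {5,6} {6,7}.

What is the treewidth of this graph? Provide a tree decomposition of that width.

Treewidth 2.
One optimal decomposition is:
Bags: B1 = {4, 6, 7}  B2 = {2, 4, 6}  B3 = {1, 4, 7}  B4 = {1, 3, 4}  B5 = {4, 5, 6}  B6 = {0, 1, 3}
Tree: B1–B2, B1–B3, B3–B4, B2–B5, B4–B6

Each bag holds 3 vertices, so the decomposition has width 2, which upper-bounds the treewidth. On the other hand G contains the 3-clique {0, 1, 3}. A clique must lie in a single bag of any decomposition, so no decomposition can have width below 2. The upper and lower bounds meet at 2, so that is the treewidth.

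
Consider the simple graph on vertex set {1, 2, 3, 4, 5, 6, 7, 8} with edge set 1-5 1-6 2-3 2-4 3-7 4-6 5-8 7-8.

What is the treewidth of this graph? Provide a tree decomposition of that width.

Treewidth 2.
One optimal decomposition is:
Bags: B1 = {1, 5, 6}  B2 = {4, 5, 6}  B3 = {2, 4, 5}  B4 = {2, 3, 5}  B5 = {3, 5, 7}  B6 = {5, 7, 8}
Tree: B1–B2, B2–B3, B3–B4, B4–B5, B5–B6

Every bag has size at most 3, so the width is 3 − 1 = 2 and tw(G) ≤ 2. Since 5–1–6–4–2–3–7–8–5 is a cycle in G, G is not acyclic. Forests are exactly the graphs of treewidth ≤ 1, so tw(G) ≥ 2. The upper and lower bounds meet at 2, so that is the treewidth.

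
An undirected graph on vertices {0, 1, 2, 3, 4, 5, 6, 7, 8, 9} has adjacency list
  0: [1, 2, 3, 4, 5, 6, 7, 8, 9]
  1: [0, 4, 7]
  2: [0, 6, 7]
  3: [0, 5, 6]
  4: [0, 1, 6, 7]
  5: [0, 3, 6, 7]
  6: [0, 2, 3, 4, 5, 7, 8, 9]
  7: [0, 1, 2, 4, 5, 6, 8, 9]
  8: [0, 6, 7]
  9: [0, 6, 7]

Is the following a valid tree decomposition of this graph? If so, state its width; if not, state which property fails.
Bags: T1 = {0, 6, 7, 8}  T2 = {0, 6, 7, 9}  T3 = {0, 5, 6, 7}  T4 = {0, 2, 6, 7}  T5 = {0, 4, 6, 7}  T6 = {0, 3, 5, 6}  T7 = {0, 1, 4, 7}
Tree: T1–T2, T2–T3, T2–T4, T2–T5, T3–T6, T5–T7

Yes; width 3.

Every vertex of G appears in some bag (union = {0, 1, 2, 3, 4, 5, 6, 7, 8, 9}); every edge is covered by a bag; and for each vertex v the set of bags containing v is connected in the bag tree. The decomposition is therefore valid. The largest bag has 4 vertices, so the width is 3.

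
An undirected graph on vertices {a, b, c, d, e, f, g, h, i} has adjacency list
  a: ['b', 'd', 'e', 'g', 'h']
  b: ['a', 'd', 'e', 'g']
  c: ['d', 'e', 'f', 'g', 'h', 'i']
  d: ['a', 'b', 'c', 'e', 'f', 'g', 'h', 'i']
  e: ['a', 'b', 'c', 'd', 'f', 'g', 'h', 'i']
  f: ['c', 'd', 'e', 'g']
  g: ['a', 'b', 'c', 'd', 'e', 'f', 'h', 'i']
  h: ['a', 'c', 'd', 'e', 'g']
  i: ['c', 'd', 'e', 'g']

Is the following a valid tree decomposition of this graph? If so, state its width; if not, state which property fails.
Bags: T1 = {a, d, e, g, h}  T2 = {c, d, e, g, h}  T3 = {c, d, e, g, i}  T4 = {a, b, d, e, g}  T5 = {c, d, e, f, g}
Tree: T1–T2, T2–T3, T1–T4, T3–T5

Yes; width 4.

Checking the three conditions: (i) the bags cover all of {a, b, c, d, e, f, g, h, i}; (ii) for each edge, some bag contains both endpoints; (iii) the bags containing any fixed vertex form a subtree. All hold, so the decomposition is valid with width 5 − 1 = 4.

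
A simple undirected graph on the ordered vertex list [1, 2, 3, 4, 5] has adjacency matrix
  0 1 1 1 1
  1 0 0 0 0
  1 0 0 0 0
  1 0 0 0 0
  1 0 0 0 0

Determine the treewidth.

1

A width-1 tree decomposition is:
Bags: B1 = {1, 2}  B2 = {1, 4}  B3 = {1, 3}  B4 = {1, 5}
Tree: B1–B2, B1–B3, B2–B4
Every bag has size at most 2, so the width is 2 − 1 = 1 and tw(G) ≤ 1. Any graph with an edge has treewidth ≥ 1, and G has the edge 1–2. The upper and lower bounds meet at 1, so that is the treewidth.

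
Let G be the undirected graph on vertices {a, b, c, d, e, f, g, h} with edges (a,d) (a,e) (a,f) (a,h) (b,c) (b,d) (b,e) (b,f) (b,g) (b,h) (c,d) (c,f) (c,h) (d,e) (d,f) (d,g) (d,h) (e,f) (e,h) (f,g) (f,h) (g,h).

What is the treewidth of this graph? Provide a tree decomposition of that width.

Treewidth 4.
Bags: B1 = {b, d, e, f, h}  B2 = {b, c, d, f, h}  B3 = {a, d, e, f, h}  B4 = {b, d, f, g, h}
Tree: B1–B2, B1–B3, B2–B4

The largest bag has 5 vertices, giving width 4; this decomposition certifies tw(G) ≤ 4. Conversely, {a, d, e, f, h} is a clique of size 5, and the vertices of any clique must share a bag in every tree decomposition; so some bag has ≥ 5 vertices and tw(G) ≥ 4. Therefore the treewidth is 4.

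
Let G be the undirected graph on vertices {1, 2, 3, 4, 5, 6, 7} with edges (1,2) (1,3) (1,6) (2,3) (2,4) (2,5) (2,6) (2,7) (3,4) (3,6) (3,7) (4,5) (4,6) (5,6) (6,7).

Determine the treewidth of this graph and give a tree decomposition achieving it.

Treewidth 3.
Bags: B1 = {2, 3, 4, 6}  B2 = {2, 3, 6, 7}  B3 = {2, 4, 5, 6}  B4 = {1, 2, 3, 6}
Tree: B1–B2, B1–B3, B1–B4

Each bag holds 4 vertices, so the decomposition has width 3, which upper-bounds the treewidth. On the other hand G contains the 4-clique {1, 2, 3, 6}. A clique must lie in a single bag of any decomposition, so no decomposition can have width below 3. Hence tw(G) = 3 exactly.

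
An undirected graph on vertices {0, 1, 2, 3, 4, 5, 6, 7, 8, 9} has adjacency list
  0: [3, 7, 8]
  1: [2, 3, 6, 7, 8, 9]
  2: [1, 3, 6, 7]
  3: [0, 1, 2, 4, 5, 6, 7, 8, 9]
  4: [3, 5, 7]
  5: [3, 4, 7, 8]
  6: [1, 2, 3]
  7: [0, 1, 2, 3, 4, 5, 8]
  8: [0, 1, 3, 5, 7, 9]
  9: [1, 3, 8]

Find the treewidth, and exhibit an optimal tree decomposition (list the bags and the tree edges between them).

Each bag holds 4 vertices, so the decomposition has width 3, which upper-bounds the treewidth. On the other hand G contains the 4-clique {1, 3, 8, 9}. A clique must lie in a single bag of any decomposition, so no decomposition can have width below 3. Combining the bounds, tw(G) = 3.

Treewidth 3.
Bags: B1 = {1, 3, 7, 8}  B2 = {1, 2, 3, 7}  B3 = {1, 3, 8, 9}  B4 = {0, 3, 7, 8}  B5 = {3, 5, 7, 8}  B6 = {1, 2, 3, 6}  B7 = {3, 4, 5, 7}
Tree: B1–B2, B1–B3, B1–B4, B1–B5, B2–B6, B5–B7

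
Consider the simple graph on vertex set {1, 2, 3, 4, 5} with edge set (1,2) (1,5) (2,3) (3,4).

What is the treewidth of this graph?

A width-1 tree decomposition is:
Bags: B1 = {2, 3}  B2 = {3, 4}  B3 = {1, 2}  B4 = {1, 5}
Tree: B1–B2, B1–B3, B3–B4
The largest bag has 2 vertices, giving width 1; this decomposition certifies tw(G) ≤ 1. Any graph with an edge has treewidth ≥ 1, and G has the edge 2–3. Hence tw(G) = 1 exactly.

1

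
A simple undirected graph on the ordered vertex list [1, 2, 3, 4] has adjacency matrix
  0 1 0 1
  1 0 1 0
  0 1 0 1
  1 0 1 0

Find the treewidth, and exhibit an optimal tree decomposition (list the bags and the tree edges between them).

The largest bag has 3 vertices, giving width 2; this decomposition certifies tw(G) ≤ 2. Since 1–4–3–2–1 is a cycle in G, G is not acyclic. Forests are exactly the graphs of treewidth ≤ 1, so tw(G) ≥ 2. Combining the bounds, tw(G) = 2.

Treewidth 2.
One such decomposition:
Bags: B1 = {1, 3, 4}  B2 = {1, 2, 3}
Tree: B1–B2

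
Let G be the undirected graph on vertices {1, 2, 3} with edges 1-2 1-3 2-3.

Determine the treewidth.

2

A width-2 tree decomposition is:
Bags: B1 = {1, 2, 3}
Tree: (single bag)
With just one bag of size 3, the width is 3 − 1 = 2, so tw(G) ≤ 2. For the lower bound, the 3 vertices {1, 2, 3} are pairwise adjacent, and any tree decomposition puts a clique entirely inside one bag — forcing width ≥ 2. The upper and lower bounds meet at 2, so that is the treewidth.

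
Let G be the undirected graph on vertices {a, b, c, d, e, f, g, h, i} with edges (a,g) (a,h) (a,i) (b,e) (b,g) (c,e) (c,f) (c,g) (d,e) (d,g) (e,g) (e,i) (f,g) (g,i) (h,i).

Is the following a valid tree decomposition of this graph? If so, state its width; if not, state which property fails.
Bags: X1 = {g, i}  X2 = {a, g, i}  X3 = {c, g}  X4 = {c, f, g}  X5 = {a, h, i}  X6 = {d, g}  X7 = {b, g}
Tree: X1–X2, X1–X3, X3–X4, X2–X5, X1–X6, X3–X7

A tree decomposition must satisfy three properties: every vertex lies in some bag; for every edge, both endpoints lie together in some bag; and for every vertex, the bags containing it form a connected subtree. Here vertex e appears in no bag, so the decomposition is invalid.

No — vertex e appears in no bag.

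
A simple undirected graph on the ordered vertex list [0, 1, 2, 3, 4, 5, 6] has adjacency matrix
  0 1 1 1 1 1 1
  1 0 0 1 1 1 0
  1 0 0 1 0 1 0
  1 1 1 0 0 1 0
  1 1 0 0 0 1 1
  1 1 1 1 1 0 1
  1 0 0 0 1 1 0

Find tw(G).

3

A width-3 tree decomposition is:
Bags: B1 = {0, 4, 5, 6}  B2 = {0, 1, 4, 5}  B3 = {0, 1, 3, 5}  B4 = {0, 2, 3, 5}
Tree: B1–B2, B2–B3, B3–B4
The largest bag has 4 vertices, giving width 3; this decomposition certifies tw(G) ≤ 3. On the other hand G contains the 4-clique {0, 1, 3, 5}. A clique must lie in a single bag of any decomposition, so no decomposition can have width below 3. Combining the bounds, tw(G) = 3.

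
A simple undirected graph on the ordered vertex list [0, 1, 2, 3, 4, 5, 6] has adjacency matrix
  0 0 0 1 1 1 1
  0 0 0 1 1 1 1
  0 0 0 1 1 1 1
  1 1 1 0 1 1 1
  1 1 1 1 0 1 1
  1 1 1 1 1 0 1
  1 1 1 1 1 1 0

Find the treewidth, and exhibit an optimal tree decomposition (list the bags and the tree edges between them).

Each bag holds 5 vertices, so the decomposition has width 4, which upper-bounds the treewidth. On the other hand G contains the 5-clique {0, 3, 4, 5, 6}. A clique must lie in a single bag of any decomposition, so no decomposition can have width below 4. Therefore the treewidth is 4.

Treewidth 4.
One such decomposition:
Bags: B1 = {1, 3, 4, 5, 6}  B2 = {2, 3, 4, 5, 6}  B3 = {0, 3, 4, 5, 6}
Tree: B1–B2, B1–B3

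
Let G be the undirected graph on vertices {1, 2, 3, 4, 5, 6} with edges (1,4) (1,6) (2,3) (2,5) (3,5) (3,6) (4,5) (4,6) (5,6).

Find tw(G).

2

A width-2 tree decomposition is:
Bags: B1 = {1, 4, 6}  B2 = {4, 5, 6}  B3 = {3, 5, 6}  B4 = {2, 3, 5}
Tree: B1–B2, B2–B3, B3–B4
Each bag holds 3 vertices, so the decomposition has width 2, which upper-bounds the treewidth. For the lower bound, the 3 vertices {1, 4, 6} are pairwise adjacent, and any tree decomposition puts a clique entirely inside one bag — forcing width ≥ 2. The upper and lower bounds meet at 2, so that is the treewidth.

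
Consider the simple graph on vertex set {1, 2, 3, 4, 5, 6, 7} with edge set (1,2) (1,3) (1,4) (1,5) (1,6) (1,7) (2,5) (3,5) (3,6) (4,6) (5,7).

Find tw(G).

2

A width-2 tree decomposition is:
Bags: B1 = {1, 3, 6}  B2 = {1, 3, 5}  B3 = {1, 5, 7}  B4 = {1, 4, 6}  B5 = {1, 2, 5}
Tree: B1–B2, B2–B3, B1–B4, B2–B5
Each bag holds 3 vertices, so the decomposition has width 2, which upper-bounds the treewidth. Conversely, {1, 4, 6} is a clique of size 3, and the vertices of any clique must share a bag in every tree decomposition; so some bag has ≥ 3 vertices and tw(G) ≥ 2. Therefore the treewidth is 2.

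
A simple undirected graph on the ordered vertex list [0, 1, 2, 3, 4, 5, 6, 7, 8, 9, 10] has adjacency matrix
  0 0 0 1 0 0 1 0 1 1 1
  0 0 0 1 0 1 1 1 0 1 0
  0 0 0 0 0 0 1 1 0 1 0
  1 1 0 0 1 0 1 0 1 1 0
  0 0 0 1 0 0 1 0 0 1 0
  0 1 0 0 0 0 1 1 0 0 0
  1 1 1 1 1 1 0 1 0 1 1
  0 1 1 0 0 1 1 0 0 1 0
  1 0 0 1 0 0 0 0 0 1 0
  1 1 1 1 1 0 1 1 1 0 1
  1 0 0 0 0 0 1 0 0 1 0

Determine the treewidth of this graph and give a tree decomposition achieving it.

Every bag has size at most 4, so the width is 4 − 1 = 3 and tw(G) ≤ 3. Conversely, {0, 3, 8, 9} is a clique of size 4, and the vertices of any clique must share a bag in every tree decomposition; so some bag has ≥ 4 vertices and tw(G) ≥ 3. Combining the bounds, tw(G) = 3.

Treewidth 3.
One optimal decomposition is:
Bags: B1 = {0, 3, 6, 9}  B2 = {3, 4, 6, 9}  B3 = {0, 3, 8, 9}  B4 = {1, 3, 6, 9}  B5 = {1, 6, 7, 9}  B6 = {0, 6, 9, 10}  B7 = {2, 6, 7, 9}  B8 = {1, 5, 6, 7}
Tree: B1–B2, B1–B3, B1–B4, B4–B5, B1–B6, B5–B7, B5–B8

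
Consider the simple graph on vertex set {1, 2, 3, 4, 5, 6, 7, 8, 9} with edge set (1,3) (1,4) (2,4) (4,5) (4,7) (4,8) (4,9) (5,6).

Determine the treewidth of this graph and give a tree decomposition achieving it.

Treewidth 1.
One optimal decomposition is:
Bags: B1 = {2, 4}  B2 = {4, 7}  B3 = {1, 4}  B4 = {4, 5}  B5 = {4, 9}  B6 = {4, 8}  B7 = {5, 6}  B8 = {1, 3}
Tree: B1–B2, B1–B3, B1–B4, B3–B5, B5–B6, B4–B7, B3–B8

Every bag has size at most 2, so the width is 2 − 1 = 1 and tw(G) ≤ 1. Any graph with an edge has treewidth ≥ 1, and G has the edge 4–2. The upper and lower bounds meet at 1, so that is the treewidth.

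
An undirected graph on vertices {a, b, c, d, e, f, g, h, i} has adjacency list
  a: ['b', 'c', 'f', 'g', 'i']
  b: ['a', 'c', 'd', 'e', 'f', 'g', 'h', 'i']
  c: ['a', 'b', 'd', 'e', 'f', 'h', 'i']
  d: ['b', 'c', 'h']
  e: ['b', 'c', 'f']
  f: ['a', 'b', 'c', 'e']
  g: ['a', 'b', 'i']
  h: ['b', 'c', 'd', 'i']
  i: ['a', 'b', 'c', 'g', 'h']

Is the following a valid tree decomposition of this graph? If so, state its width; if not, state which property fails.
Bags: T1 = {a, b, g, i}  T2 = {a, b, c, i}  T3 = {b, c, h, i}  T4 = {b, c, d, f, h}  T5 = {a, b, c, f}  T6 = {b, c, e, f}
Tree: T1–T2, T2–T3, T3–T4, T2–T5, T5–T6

No — bags containing vertex f are not connected in the tree.

A tree decomposition must satisfy three properties: every vertex lies in some bag; for every edge, both endpoints lie together in some bag; and for every vertex, the bags containing it form a connected subtree. Here bags containing vertex f are not connected in the tree, so the decomposition is invalid.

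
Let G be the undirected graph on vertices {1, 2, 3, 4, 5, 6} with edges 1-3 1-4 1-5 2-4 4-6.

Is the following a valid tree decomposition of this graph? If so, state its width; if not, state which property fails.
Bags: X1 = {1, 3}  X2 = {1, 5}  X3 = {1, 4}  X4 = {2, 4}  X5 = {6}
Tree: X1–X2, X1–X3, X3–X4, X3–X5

A tree decomposition must satisfy three properties: every vertex lies in some bag; for every edge, both endpoints lie together in some bag; and for every vertex, the bags containing it form a connected subtree. Here edge (4,6) lies in no bag, so the decomposition is invalid.

No — edge (4,6) lies in no bag.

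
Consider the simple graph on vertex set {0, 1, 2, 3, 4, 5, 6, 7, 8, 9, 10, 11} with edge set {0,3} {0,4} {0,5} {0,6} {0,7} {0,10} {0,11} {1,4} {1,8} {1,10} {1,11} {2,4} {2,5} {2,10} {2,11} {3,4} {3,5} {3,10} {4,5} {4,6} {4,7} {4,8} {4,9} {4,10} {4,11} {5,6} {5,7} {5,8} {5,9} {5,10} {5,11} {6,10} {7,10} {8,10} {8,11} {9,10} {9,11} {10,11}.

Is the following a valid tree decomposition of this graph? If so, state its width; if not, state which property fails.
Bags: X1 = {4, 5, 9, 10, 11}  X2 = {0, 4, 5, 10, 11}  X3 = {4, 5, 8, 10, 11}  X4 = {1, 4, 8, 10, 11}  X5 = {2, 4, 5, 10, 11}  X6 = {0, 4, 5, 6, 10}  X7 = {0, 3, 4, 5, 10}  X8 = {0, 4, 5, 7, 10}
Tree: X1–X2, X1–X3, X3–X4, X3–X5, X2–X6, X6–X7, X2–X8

Yes; width 4.

Vertex coverage: the bags together contain {0, 1, 2, 3, 4, 5, 6, 7, 8, 9, 10, 11}, the full vertex set. Edge coverage: each edge of G has both endpoints in at least one bag. Running intersection: for every vertex, the bags containing it form a connected subtree. All three properties hold, so this is a valid tree decomposition of width max|bag| − 1 = 4, and hence tw(G) ≤ 4.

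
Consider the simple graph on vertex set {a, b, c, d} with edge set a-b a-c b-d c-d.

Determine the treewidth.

A width-2 tree decomposition is:
Bags: B1 = {a, b, c}  B2 = {b, c, d}
Tree: B1–B2
The largest bag has 3 vertices, giving width 2; this decomposition certifies tw(G) ≤ 2. The edges c–a–b–d–c form a cycle, so G is not a tree and its treewidth is at least 2. Hence tw(G) = 2 exactly.

2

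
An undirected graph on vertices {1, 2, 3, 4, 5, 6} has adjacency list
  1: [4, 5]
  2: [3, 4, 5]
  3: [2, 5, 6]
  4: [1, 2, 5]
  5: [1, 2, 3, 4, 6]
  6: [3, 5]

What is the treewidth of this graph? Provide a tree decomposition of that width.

Treewidth 2.
Bags: B1 = {2, 3, 5}  B2 = {3, 5, 6}  B3 = {2, 4, 5}  B4 = {1, 4, 5}
Tree: B1–B2, B1–B3, B3–B4

Every bag has size at most 3, so the width is 3 − 1 = 2 and tw(G) ≤ 2. For the lower bound, the 3 vertices {1, 4, 5} are pairwise adjacent, and any tree decomposition puts a clique entirely inside one bag — forcing width ≥ 2. Therefore the treewidth is 2.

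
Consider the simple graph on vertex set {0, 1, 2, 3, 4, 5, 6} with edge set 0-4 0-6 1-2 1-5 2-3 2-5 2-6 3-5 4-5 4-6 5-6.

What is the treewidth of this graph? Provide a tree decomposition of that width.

Treewidth 2.
One such decomposition:
Bags: B1 = {2, 5, 6}  B2 = {1, 2, 5}  B3 = {4, 5, 6}  B4 = {2, 3, 5}  B5 = {0, 4, 6}
Tree: B1–B2, B1–B3, B2–B4, B3–B5

Each bag holds 3 vertices, so the decomposition has width 2, which upper-bounds the treewidth. On the other hand G contains the 3-clique {0, 4, 6}. A clique must lie in a single bag of any decomposition, so no decomposition can have width below 2. Combining the bounds, tw(G) = 2.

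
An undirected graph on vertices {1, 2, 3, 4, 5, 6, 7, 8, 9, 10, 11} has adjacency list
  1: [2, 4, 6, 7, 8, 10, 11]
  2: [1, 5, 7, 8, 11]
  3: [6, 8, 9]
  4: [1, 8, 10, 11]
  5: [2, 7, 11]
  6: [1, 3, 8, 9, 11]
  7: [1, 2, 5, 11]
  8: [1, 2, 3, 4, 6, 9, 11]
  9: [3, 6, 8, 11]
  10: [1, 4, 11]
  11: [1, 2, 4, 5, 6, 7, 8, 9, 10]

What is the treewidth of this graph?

A width-3 tree decomposition is:
Bags: B1 = {1, 2, 8, 11}  B2 = {1, 4, 8, 11}  B3 = {1, 6, 8, 11}  B4 = {6, 8, 9, 11}  B5 = {3, 6, 8, 9}  B6 = {1, 4, 10, 11}  B7 = {1, 2, 7, 11}  B8 = {2, 5, 7, 11}
Tree: B1–B2, B1–B3, B3–B4, B4–B5, B2–B6, B1–B7, B7–B8
Each bag holds 4 vertices, so the decomposition has width 3, which upper-bounds the treewidth. On the other hand G contains the 4-clique {1, 2, 8, 11}. A clique must lie in a single bag of any decomposition, so no decomposition can have width below 3. Hence tw(G) = 3 exactly.

3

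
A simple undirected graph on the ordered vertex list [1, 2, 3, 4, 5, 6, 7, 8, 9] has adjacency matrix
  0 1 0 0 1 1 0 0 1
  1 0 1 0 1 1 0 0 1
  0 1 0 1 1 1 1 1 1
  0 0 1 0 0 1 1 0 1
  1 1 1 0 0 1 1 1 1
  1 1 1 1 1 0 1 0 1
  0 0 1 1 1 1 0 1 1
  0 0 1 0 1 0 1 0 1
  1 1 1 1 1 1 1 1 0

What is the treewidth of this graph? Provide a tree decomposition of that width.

Treewidth 4.
One such decomposition:
Bags: B1 = {1, 2, 5, 6, 9}  B2 = {2, 3, 5, 6, 9}  B3 = {3, 5, 6, 7, 9}  B4 = {3, 4, 6, 7, 9}  B5 = {3, 5, 7, 8, 9}
Tree: B1–B2, B2–B3, B3–B4, B3–B5

The largest bag has 5 vertices, giving width 4; this decomposition certifies tw(G) ≤ 4. On the other hand G contains the 5-clique {1, 2, 5, 6, 9}. A clique must lie in a single bag of any decomposition, so no decomposition can have width below 4. The upper and lower bounds meet at 4, so that is the treewidth.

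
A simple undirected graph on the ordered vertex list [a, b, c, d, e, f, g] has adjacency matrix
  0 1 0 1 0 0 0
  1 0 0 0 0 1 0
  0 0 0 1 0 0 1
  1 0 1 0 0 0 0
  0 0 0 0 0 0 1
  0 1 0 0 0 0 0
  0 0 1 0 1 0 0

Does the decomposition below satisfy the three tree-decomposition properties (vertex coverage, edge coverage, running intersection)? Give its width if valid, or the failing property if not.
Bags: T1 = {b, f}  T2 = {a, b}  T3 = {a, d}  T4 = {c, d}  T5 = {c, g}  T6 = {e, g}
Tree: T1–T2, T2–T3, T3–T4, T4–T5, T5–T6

Yes; width 1.

Checking the three conditions: (i) the bags cover all of {a, b, c, d, e, f, g}; (ii) for each edge, some bag contains both endpoints; (iii) the bags containing any fixed vertex form a subtree. All hold, so the decomposition is valid with width 2 − 1 = 1.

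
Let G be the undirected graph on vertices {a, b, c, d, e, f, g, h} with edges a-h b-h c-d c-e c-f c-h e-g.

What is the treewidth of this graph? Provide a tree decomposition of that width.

The largest bag has 2 vertices, giving width 1; this decomposition certifies tw(G) ≤ 1. G has an edge, so its treewidth is at least 1. Combining the bounds, tw(G) = 1.

Treewidth 1.
One such decomposition:
Bags: B1 = {c, h}  B2 = {c, e}  B3 = {c, f}  B4 = {c, d}  B5 = {a, h}  B6 = {e, g}  B7 = {b, h}
Tree: B1–B2, B2–B3, B3–B4, B1–B5, B2–B6, B1–B7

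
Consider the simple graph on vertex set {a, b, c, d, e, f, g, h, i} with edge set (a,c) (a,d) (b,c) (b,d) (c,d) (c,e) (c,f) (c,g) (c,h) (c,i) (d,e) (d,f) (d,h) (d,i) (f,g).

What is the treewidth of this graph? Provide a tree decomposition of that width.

Treewidth 2.
One such decomposition:
Bags: B1 = {c, d, f}  B2 = {b, c, d}  B3 = {c, d, i}  B4 = {a, c, d}  B5 = {c, d, h}  B6 = {c, d, e}  B7 = {c, f, g}
Tree: B1–B2, B2–B3, B3–B4, B4–B5, B1–B6, B1–B7

The largest bag has 3 vertices, giving width 2; this decomposition certifies tw(G) ≤ 2. Conversely, {c, d, f} is a clique of size 3, and the vertices of any clique must share a bag in every tree decomposition; so some bag has ≥ 3 vertices and tw(G) ≥ 2. Combining the bounds, tw(G) = 2.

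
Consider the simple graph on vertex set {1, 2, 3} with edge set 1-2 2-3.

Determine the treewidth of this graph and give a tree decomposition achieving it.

Every bag has size at most 2, so the width is 2 − 1 = 1 and tw(G) ≤ 1. Since G has at least one edge (e.g. 2–1), it is not an edgeless graph, so tw(G) ≥ 1. Hence tw(G) = 1 exactly.

Treewidth 1.
One optimal decomposition is:
Bags: B1 = {1, 2}  B2 = {2, 3}
Tree: B1–B2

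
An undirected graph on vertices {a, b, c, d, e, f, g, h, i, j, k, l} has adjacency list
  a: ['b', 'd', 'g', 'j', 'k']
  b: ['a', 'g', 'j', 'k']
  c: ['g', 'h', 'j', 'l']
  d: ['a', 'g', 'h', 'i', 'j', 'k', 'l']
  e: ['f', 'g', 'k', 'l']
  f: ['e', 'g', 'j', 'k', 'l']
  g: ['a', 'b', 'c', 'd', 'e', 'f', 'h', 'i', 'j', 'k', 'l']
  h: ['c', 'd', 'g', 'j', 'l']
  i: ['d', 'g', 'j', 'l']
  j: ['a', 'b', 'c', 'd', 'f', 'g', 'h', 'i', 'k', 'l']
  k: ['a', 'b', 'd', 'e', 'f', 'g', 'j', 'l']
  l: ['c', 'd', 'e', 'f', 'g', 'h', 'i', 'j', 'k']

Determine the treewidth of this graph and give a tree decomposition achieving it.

The largest bag has 5 vertices, giving width 4; this decomposition certifies tw(G) ≤ 4. For the lower bound, the 5 vertices {a, d, g, j, k} are pairwise adjacent, and any tree decomposition puts a clique entirely inside one bag — forcing width ≥ 4. Hence tw(G) = 4 exactly.

Treewidth 4.
One optimal decomposition is:
Bags: B1 = {d, g, i, j, l}  B2 = {d, g, h, j, l}  B3 = {c, g, h, j, l}  B4 = {d, g, j, k, l}  B5 = {f, g, j, k, l}  B6 = {e, f, g, k, l}  B7 = {a, d, g, j, k}  B8 = {a, b, g, j, k}
Tree: B1–B2, B2–B3, B2–B4, B4–B5, B5–B6, B4–B7, B7–B8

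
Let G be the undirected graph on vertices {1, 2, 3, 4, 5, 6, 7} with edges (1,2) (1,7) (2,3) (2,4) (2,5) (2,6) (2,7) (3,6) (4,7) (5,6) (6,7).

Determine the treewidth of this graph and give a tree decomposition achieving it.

Each bag holds 3 vertices, so the decomposition has width 2, which upper-bounds the treewidth. Conversely, {1, 2, 7} is a clique of size 3, and the vertices of any clique must share a bag in every tree decomposition; so some bag has ≥ 3 vertices and tw(G) ≥ 2. Hence tw(G) = 2 exactly.

Treewidth 2.
Bags: B1 = {2, 6, 7}  B2 = {2, 4, 7}  B3 = {1, 2, 7}  B4 = {2, 5, 6}  B5 = {2, 3, 6}
Tree: B1–B2, B2–B3, B1–B4, B4–B5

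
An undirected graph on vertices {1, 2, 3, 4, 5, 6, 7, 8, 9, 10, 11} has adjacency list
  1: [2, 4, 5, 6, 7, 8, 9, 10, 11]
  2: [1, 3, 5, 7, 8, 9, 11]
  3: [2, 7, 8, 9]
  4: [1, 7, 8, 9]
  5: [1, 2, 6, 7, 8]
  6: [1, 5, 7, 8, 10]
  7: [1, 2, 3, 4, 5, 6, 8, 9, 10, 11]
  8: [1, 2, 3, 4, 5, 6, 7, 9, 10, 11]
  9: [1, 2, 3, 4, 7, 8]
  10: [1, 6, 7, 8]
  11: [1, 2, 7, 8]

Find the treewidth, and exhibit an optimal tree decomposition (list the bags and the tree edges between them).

The largest bag has 5 vertices, giving width 4; this decomposition certifies tw(G) ≤ 4. On the other hand G contains the 5-clique {1, 2, 7, 8, 9}. A clique must lie in a single bag of any decomposition, so no decomposition can have width below 4. Therefore the treewidth is 4.

Treewidth 4.
One optimal decomposition is:
Bags: B1 = {1, 5, 6, 7, 8}  B2 = {1, 2, 5, 7, 8}  B3 = {1, 2, 7, 8, 9}  B4 = {1, 4, 7, 8, 9}  B5 = {1, 2, 7, 8, 11}  B6 = {2, 3, 7, 8, 9}  B7 = {1, 6, 7, 8, 10}
Tree: B1–B2, B2–B3, B3–B4, B3–B5, B3–B6, B1–B7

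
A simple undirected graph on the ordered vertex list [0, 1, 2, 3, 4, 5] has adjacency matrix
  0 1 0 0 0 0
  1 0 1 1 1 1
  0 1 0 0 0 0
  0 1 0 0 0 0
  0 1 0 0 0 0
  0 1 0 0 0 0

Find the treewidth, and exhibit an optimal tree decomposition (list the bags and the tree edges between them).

Treewidth 1.
One such decomposition:
Bags: B1 = {1, 2}  B2 = {1, 3}  B3 = {1, 4}  B4 = {0, 1}  B5 = {1, 5}
Tree: B1–B2, B1–B3, B2–B4, B1–B5

Each bag holds 2 vertices, so the decomposition has width 1, which upper-bounds the treewidth. Any graph with an edge has treewidth ≥ 1, and G has the edge 1–2. Combining the bounds, tw(G) = 1.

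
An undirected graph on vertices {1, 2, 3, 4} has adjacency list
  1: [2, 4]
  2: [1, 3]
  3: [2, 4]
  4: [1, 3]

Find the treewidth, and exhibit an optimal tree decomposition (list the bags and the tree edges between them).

Treewidth 2.
Bags: B1 = {1, 2, 4}  B2 = {2, 3, 4}
Tree: B1–B2

The largest bag has 3 vertices, giving width 2; this decomposition certifies tw(G) ≤ 2. For the lower bound, G contains the cycle 2–1–4–3–2, so G is not a forest; only forests have treewidth ≤ 1, hence tw(G) ≥ 2. Combining the bounds, tw(G) = 2.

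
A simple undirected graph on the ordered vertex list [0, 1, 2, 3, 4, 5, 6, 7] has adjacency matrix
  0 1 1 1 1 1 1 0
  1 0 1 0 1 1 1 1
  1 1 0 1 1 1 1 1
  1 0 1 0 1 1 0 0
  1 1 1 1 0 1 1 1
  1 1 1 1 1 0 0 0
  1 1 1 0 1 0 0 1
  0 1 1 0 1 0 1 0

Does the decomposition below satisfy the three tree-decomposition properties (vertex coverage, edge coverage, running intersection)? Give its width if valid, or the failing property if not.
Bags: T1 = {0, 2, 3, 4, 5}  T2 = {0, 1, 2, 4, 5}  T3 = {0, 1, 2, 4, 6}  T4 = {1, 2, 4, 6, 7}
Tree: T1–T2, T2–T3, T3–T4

Yes; width 4.

Every vertex of G appears in some bag (union = {0, 1, 2, 3, 4, 5, 6, 7}); every edge is covered by a bag; and for each vertex v the set of bags containing v is connected in the bag tree. The decomposition is therefore valid. The largest bag has 5 vertices, so the width is 4.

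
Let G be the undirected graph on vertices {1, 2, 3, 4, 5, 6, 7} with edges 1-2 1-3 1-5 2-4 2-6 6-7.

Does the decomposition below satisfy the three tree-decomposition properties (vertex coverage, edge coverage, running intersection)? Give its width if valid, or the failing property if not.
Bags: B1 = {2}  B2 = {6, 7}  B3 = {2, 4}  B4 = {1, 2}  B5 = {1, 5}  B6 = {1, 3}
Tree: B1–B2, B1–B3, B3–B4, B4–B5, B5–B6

A tree decomposition must satisfy three properties: every vertex lies in some bag; for every edge, both endpoints lie together in some bag; and for every vertex, the bags containing it form a connected subtree. Here edge (6,2) lies in no bag, so the decomposition is invalid.

No — edge (6,2) lies in no bag.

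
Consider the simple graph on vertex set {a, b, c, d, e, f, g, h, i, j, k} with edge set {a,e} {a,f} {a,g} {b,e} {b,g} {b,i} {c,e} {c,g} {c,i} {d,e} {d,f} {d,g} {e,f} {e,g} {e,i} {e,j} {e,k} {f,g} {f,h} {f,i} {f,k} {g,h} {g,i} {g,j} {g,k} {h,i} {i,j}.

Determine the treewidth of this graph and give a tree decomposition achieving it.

Treewidth 3.
One optimal decomposition is:
Bags: B1 = {e, f, g, i}  B2 = {b, e, g, i}  B3 = {e, f, g, k}  B4 = {e, g, i, j}  B5 = {d, e, f, g}  B6 = {a, e, f, g}  B7 = {f, g, h, i}  B8 = {c, e, g, i}
Tree: B1–B2, B1–B3, B2–B4, B1–B5, B1–B6, B1–B7, B1–B8

The largest bag has 4 vertices, giving width 3; this decomposition certifies tw(G) ≤ 3. For the lower bound, the 4 vertices {e, g, i, j} are pairwise adjacent, and any tree decomposition puts a clique entirely inside one bag — forcing width ≥ 3. Combining the bounds, tw(G) = 3.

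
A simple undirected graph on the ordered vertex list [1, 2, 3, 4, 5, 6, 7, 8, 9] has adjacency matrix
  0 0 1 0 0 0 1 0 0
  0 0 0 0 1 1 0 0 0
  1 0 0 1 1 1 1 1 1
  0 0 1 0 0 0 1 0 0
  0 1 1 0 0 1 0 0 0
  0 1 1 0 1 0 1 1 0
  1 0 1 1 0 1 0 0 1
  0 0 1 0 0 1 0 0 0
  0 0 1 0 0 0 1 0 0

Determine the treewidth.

A width-2 tree decomposition is:
Bags: B1 = {3, 6, 7}  B2 = {3, 5, 6}  B3 = {1, 3, 7}  B4 = {2, 5, 6}  B5 = {3, 4, 7}  B6 = {3, 6, 8}  B7 = {3, 7, 9}
Tree: B1–B2, B1–B3, B2–B4, B3–B5, B2–B6, B5–B7
The largest bag has 3 vertices, giving width 2; this decomposition certifies tw(G) ≤ 2. On the other hand G contains the 3-clique {2, 5, 6}. A clique must lie in a single bag of any decomposition, so no decomposition can have width below 2. The upper and lower bounds meet at 2, so that is the treewidth.

2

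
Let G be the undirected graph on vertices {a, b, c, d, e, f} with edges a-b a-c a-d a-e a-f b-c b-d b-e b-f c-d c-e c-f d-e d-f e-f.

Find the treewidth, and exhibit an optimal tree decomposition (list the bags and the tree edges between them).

Treewidth 5.
One such decomposition:
Bags: B1 = {a, b, c, d, e, f}
Tree: (single bag)

With just one bag of size 6, the width is 6 − 1 = 5, so tw(G) ≤ 5. For the lower bound, the 6 vertices {a, b, c, d, e, f} are pairwise adjacent, and any tree decomposition puts a clique entirely inside one bag — forcing width ≥ 5. The upper and lower bounds meet at 5, so that is the treewidth.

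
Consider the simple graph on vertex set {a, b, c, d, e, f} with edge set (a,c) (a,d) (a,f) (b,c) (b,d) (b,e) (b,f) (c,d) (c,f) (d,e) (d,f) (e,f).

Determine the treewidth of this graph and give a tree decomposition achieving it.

Treewidth 3.
One optimal decomposition is:
Bags: B1 = {b, c, d, f}  B2 = {b, d, e, f}  B3 = {a, c, d, f}
Tree: B1–B2, B1–B3

Every bag has size at most 4, so the width is 4 − 1 = 3 and tw(G) ≤ 3. On the other hand G contains the 4-clique {b, d, e, f}. A clique must lie in a single bag of any decomposition, so no decomposition can have width below 3. Combining the bounds, tw(G) = 3.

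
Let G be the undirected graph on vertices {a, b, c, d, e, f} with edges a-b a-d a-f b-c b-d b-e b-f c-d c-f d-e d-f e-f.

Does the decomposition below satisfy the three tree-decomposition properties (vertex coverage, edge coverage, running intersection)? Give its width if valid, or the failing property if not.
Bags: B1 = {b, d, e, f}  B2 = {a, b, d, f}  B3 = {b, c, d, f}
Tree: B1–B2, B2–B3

Vertex coverage: the bags together contain {a, b, c, d, e, f}, the full vertex set. Edge coverage: each edge of G has both endpoints in at least one bag. Running intersection: for every vertex, the bags containing it form a connected subtree. All three properties hold, so this is a valid tree decomposition of width max|bag| − 1 = 3, and hence tw(G) ≤ 3.

Yes; width 3.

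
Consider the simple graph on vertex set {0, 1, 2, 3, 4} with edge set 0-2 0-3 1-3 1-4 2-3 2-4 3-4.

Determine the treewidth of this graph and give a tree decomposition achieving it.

Every bag has size at most 3, so the width is 3 − 1 = 2 and tw(G) ≤ 2. Conversely, {1, 3, 4} is a clique of size 3, and the vertices of any clique must share a bag in every tree decomposition; so some bag has ≥ 3 vertices and tw(G) ≥ 2. Hence tw(G) = 2 exactly.

Treewidth 2.
One optimal decomposition is:
Bags: B1 = {2, 3, 4}  B2 = {0, 2, 3}  B3 = {1, 3, 4}
Tree: B1–B2, B1–B3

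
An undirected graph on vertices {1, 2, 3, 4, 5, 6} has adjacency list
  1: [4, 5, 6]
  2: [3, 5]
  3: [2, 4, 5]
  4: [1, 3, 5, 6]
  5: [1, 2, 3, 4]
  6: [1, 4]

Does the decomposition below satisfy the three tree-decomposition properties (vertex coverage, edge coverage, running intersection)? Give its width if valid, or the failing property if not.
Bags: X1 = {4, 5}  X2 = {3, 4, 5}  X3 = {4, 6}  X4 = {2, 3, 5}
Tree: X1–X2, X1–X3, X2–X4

A tree decomposition must satisfy three properties: every vertex lies in some bag; for every edge, both endpoints lie together in some bag; and for every vertex, the bags containing it form a connected subtree. Here vertex 1 appears in no bag, so the decomposition is invalid.

No — vertex 1 appears in no bag.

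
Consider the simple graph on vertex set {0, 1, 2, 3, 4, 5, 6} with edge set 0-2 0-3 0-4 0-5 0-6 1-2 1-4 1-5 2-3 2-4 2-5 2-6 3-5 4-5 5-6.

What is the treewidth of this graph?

A width-3 tree decomposition is:
Bags: B1 = {0, 2, 4, 5}  B2 = {0, 2, 3, 5}  B3 = {1, 2, 4, 5}  B4 = {0, 2, 5, 6}
Tree: B1–B2, B1–B3, B2–B4
Each bag holds 4 vertices, so the decomposition has width 3, which upper-bounds the treewidth. For the lower bound, the 4 vertices {0, 2, 3, 5} are pairwise adjacent, and any tree decomposition puts a clique entirely inside one bag — forcing width ≥ 3. Therefore the treewidth is 3.

3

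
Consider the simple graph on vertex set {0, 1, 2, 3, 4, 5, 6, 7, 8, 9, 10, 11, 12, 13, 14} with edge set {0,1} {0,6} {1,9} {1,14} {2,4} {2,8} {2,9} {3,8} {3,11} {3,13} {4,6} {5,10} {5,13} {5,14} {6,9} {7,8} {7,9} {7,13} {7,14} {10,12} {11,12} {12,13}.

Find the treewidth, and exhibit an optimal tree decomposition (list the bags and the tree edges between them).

Each bag holds 4 vertices, so the decomposition has width 3, which upper-bounds the treewidth. For the lower bound: the 4 vertex sets {10,11,12}, {5}, {13}, {3,7,8,14} are disjoint, each induces a connected subgraph, and every pair is joined by at least one edge of G. Contracting each set to a single vertex therefore yields K_{4} as a minor, and since treewidth is minor-monotone, tw(G) ≥ tw(K_{4}) = 3. Hence tw(G) = 3 exactly.

Treewidth 3.
One optimal decomposition is:
Bags: B1 = {5, 10, 11, 12}  B2 = {5, 11, 12, 13}  B3 = {3, 5, 11, 13}  B4 = {3, 5, 13, 14}  B5 = {3, 7, 13, 14}  B6 = {3, 7, 8, 14}  B7 = {1, 7, 8, 14}  B8 = {1, 7, 8, 9}  B9 = {1, 2, 8, 9}  B10 = {0, 1, 2, 9}  B11 = {0, 2, 6, 9}  B12 = {0, 2, 4, 6}
Tree: B1–B2, B2–B3, B3–B4, B4–B5, B5–B6, B6–B7, B7–B8, B8–B9, B9–B10, B10–B11, B11–B12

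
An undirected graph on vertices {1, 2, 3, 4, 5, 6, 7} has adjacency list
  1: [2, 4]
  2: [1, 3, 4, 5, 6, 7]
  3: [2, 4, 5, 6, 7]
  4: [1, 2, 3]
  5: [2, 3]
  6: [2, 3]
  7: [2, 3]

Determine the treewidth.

2

A width-2 tree decomposition is:
Bags: B1 = {2, 3, 6}  B2 = {2, 3, 7}  B3 = {2, 3, 4}  B4 = {2, 3, 5}  B5 = {1, 2, 4}
Tree: B1–B2, B1–B3, B2–B4, B3–B5
Each bag holds 3 vertices, so the decomposition has width 2, which upper-bounds the treewidth. For the lower bound, the 3 vertices {1, 2, 4} are pairwise adjacent, and any tree decomposition puts a clique entirely inside one bag — forcing width ≥ 2. Hence tw(G) = 2 exactly.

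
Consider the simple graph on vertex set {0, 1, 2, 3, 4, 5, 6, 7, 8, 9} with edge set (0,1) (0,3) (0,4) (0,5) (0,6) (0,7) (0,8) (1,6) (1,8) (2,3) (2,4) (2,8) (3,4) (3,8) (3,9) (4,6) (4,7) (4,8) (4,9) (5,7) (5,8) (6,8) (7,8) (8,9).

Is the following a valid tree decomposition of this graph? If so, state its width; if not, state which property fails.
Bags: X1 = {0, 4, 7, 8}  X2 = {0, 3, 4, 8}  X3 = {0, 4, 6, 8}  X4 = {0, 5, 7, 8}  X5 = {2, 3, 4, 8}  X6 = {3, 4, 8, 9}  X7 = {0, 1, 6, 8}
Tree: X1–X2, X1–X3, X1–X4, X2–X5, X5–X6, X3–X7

Yes; width 3.

Every vertex of G appears in some bag (union = {0, 1, 2, 3, 4, 5, 6, 7, 8, 9}); every edge is covered by a bag; and for each vertex v the set of bags containing v is connected in the bag tree. The decomposition is therefore valid. The largest bag has 4 vertices, so the width is 3.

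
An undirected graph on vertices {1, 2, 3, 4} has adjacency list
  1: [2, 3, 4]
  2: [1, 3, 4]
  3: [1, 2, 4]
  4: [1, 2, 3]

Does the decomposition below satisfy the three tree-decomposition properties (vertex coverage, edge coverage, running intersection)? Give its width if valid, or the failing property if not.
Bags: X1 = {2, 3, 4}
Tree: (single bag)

A tree decomposition must satisfy three properties: every vertex lies in some bag; for every edge, both endpoints lie together in some bag; and for every vertex, the bags containing it form a connected subtree. Here vertex 1 appears in no bag, so the decomposition is invalid.

No — vertex 1 appears in no bag.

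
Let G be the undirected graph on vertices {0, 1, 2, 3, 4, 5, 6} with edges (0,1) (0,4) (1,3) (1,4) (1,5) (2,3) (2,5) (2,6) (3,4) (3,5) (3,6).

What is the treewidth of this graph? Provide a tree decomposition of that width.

Treewidth 2.
One such decomposition:
Bags: B1 = {2, 3, 5}  B2 = {2, 3, 6}  B3 = {1, 3, 5}  B4 = {1, 3, 4}  B5 = {0, 1, 4}
Tree: B1–B2, B1–B3, B3–B4, B4–B5

Every bag has size at most 3, so the width is 3 − 1 = 2 and tw(G) ≤ 2. For the lower bound, the 3 vertices {0, 1, 4} are pairwise adjacent, and any tree decomposition puts a clique entirely inside one bag — forcing width ≥ 2. Therefore the treewidth is 2.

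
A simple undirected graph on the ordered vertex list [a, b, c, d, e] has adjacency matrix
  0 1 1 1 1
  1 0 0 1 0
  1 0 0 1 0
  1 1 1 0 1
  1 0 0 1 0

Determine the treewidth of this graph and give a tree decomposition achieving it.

Treewidth 2.
One optimal decomposition is:
Bags: B1 = {a, c, d}  B2 = {a, d, e}  B3 = {a, b, d}
Tree: B1–B2, B1–B3

The largest bag has 3 vertices, giving width 2; this decomposition certifies tw(G) ≤ 2. On the other hand G contains the 3-clique {a, d, e}. A clique must lie in a single bag of any decomposition, so no decomposition can have width below 2. The upper and lower bounds meet at 2, so that is the treewidth.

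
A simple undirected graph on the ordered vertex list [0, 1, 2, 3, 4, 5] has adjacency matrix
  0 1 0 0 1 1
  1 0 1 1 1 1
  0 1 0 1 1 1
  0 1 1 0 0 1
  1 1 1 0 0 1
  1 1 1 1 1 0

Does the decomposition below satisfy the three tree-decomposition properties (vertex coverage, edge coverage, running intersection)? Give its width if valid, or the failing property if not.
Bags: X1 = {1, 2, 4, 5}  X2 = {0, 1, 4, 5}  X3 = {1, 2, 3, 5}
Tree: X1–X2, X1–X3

Vertex coverage: the bags together contain {0, 1, 2, 3, 4, 5}, the full vertex set. Edge coverage: each edge of G has both endpoints in at least one bag. Running intersection: for every vertex, the bags containing it form a connected subtree. All three properties hold, so this is a valid tree decomposition of width max|bag| − 1 = 3, and hence tw(G) ≤ 3.

Yes; width 3.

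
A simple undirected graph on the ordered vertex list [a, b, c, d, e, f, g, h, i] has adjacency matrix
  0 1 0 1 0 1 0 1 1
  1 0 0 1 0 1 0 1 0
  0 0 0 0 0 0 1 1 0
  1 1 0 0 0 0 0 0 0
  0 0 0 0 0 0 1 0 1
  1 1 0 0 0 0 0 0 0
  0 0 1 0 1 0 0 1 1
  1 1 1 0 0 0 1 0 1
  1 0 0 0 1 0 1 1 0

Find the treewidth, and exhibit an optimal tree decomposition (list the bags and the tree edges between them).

The largest bag has 3 vertices, giving width 2; this decomposition certifies tw(G) ≤ 2. Conversely, {a, b, d} is a clique of size 3, and the vertices of any clique must share a bag in every tree decomposition; so some bag has ≥ 3 vertices and tw(G) ≥ 2. Therefore the treewidth is 2.

Treewidth 2.
One optimal decomposition is:
Bags: B1 = {a, b, h}  B2 = {a, b, f}  B3 = {a, b, d}  B4 = {a, h, i}  B5 = {g, h, i}  B6 = {c, g, h}  B7 = {e, g, i}
Tree: B1–B2, B2–B3, B1–B4, B4–B5, B5–B6, B5–B7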